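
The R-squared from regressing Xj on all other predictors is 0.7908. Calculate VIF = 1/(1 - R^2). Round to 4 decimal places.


Denominator: 1 - 0.7908 = 0.2092.
VIF = 1 / 0.2092 = 4.7801.

4.7801


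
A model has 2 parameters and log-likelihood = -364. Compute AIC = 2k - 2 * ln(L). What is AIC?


AIC = 2*2 - 2*(-364).
= 4 + 728 = 732.

732


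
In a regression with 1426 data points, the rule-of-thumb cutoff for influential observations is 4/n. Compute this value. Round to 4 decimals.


The threshold is 4/n.
4/1426 = 0.0028.

0.0028


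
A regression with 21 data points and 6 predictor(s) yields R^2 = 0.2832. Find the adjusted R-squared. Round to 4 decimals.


Adjusted R^2 = 1 - (1 - R^2) * (n-1)/(n-p-1).
(1 - R^2) = 0.7168.
(n-1)/(n-p-1) = 20/14.
(1 - R^2) * (n-1) = 0.7168 * 20 = 14.3360.
Divide by (n-p-1): 14.3360 / 14 = 1.0240.
Adj R^2 = 1 - 1.0240 = -0.0240.

-0.0240


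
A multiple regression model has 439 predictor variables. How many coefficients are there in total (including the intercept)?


Total coefficients = number of predictors + 1 (for the intercept).
= 439 + 1 = 440.

440


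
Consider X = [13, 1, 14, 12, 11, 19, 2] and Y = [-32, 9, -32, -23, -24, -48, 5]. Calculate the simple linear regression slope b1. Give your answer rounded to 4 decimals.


First compute the means: xbar = 10.2857, ybar = -20.7143.
Then S_xx = sum((xi - xbar)^2) = 255.4286.
S_xy = sum((xi - xbar)(yi - ybar)) = -805.5714.
b1 = S_xy / S_xx = -805.5714 / 255.4286 = -3.1538.

-3.1538


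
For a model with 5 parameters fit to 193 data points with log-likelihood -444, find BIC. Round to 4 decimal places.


ln(193) = 5.262690.
k * ln(n) = 5 * 5.262690 = 26.313450.
-2L = 888.
BIC = 26.313450 + 888 = 914.313450, which rounds to 914.3135.

914.3135


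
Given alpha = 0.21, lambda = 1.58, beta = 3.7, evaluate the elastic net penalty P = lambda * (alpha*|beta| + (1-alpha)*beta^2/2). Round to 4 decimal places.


Compute:
L1 = 0.21 * 3.7 = 0.7770.
L2 = 0.79 * 3.7^2 / 2 = 5.4076.
Penalty = 1.58 * (0.7770 + 5.4076) = 9.7716.

9.7716


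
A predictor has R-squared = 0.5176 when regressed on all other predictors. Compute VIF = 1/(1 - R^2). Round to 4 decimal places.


Denominator: 1 - 0.5176 = 0.4824.
VIF = 1 / 0.4824 = 2.0730.

2.0730


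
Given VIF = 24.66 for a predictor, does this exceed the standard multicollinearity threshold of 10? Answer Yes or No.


Compare VIF = 24.66 to the threshold of 10.
24.66 >= 10, so the answer is Yes.

Yes


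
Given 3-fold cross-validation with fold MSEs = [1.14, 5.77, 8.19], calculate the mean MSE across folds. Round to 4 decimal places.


Add all fold MSEs: 15.1000.
Divide by k = 3: 15.1000/3 = 5.0333.

5.0333


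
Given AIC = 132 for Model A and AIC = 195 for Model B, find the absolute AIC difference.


Absolute difference = |132 - 195| = 63.
The model with lower AIC (A) is preferred.

63


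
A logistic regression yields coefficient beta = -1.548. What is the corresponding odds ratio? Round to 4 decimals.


Odds ratio = exp(beta) = exp(-1.548).
= 0.2127.

0.2127


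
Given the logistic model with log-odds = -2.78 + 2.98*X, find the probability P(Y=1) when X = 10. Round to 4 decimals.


Linear predictor: z = -2.78 + 2.98 * 10 = 27.0200.
P = 1/(1 + exp(-27.0200)) = 1/(1 + 0.0000) = 1.0000.

1.0000


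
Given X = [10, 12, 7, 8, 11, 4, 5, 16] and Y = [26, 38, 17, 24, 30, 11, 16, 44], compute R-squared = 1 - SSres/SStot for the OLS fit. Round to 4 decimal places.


Fit the OLS line: b0 = 0.1665, b1 = 2.8037.
SSres = 37.6785.
SStot = 893.5000.
R^2 = 1 - 37.6785/893.5000 = 0.9578.

0.9578


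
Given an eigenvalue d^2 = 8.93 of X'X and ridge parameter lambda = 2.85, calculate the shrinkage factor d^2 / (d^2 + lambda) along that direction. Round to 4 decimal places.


d^2 + lambda = 8.93 + 2.85 = 11.7800.
Shrinkage factor = 8.93/11.7800 = 0.7581.

0.7581


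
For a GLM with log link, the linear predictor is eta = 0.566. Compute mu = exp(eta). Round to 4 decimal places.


Apply the inverse link:
mu = e^0.566 = 1.7612.

1.7612


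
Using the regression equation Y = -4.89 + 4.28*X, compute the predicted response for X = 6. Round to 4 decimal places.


Predicted value:
Y = -4.89 + (4.28)(6) = -4.89 + 25.6800 = 20.7900.

20.7900


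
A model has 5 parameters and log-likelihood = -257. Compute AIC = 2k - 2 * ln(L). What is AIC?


Compute:
2k = 2*5 = 10.
-2*loglik = -2*(-257) = 514.
AIC = 10 + 514 = 524.

524


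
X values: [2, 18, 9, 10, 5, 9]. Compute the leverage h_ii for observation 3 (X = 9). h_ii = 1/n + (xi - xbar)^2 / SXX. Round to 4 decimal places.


Compute xbar = 8.8333 with n = 6 observations.
SXX = 146.8333.
Leverage = 1/6 + (9 - 8.8333)^2/146.8333 = 0.1669.

0.1669


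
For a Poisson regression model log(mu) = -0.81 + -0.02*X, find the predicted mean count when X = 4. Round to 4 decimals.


eta = -0.81 + -0.02 * 4 = -0.8900.
mu = exp(-0.8900) = 0.4107.

0.4107


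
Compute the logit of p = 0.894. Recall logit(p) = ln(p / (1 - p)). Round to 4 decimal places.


Compute the odds: 0.894/0.106 = 8.4340.
Take the natural log: ln(8.4340) = 2.1323.

2.1323


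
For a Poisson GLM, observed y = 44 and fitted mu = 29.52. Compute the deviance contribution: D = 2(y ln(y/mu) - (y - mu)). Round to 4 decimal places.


y/mu = 44/29.52 = 1.490515 (approx.), and ln(44/29.52) = 0.399122.
y * ln(y/mu) = 44 * 0.399122 = 17.561368.
y - mu = 14.48.
D = 2 * (17.561368 - 14.48) = 6.162736, which rounds to 6.1627.

6.1627


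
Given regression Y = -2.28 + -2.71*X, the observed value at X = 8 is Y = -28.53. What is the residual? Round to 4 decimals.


Predicted = -2.28 + -2.71 * 8 = -23.9600.
Residual = -28.53 - -23.9600 = -4.5700.

-4.5700


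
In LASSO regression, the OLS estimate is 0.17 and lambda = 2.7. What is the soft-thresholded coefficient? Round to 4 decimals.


Check: |0.17| = 0.17 vs lambda = 2.7.
Since |beta| <= lambda, the coefficient is set to 0.
Soft-thresholded coefficient = 0.0000.

0.0000


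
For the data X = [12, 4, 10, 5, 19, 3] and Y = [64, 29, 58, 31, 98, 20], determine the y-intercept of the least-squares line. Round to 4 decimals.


First find the slope: b1 = 4.7690.
Means: xbar = 8.8333, ybar = 50.0000.
b0 = ybar - b1 * xbar = 50.0000 - 4.7690 * 8.8333 = 7.8742.

7.8742


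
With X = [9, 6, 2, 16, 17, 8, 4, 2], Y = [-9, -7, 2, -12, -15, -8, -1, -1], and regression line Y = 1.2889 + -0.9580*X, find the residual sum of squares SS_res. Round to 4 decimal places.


Compute predicted values, then residuals = yi - yhat_i.
Residuals: [-1.6669, -2.5409, 2.6271, 2.0391, -0.0029, -1.6249, 1.5431, -0.3729].
SSres = sum(residual^2) = 25.4548.

25.4548


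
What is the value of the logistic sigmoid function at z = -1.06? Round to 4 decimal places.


Compute exp(1.0600) = 2.8864.
Sigmoid = 1 / (1 + 2.8864) = 1 / 3.8864 = 0.2573.

0.2573


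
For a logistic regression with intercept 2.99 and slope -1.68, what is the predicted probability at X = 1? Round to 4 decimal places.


z = 2.99 + -1.68 * 1 = 1.3100.
Sigmoid: P = 1 / (1 + exp(-1.3100)) = 0.7875.

0.7875


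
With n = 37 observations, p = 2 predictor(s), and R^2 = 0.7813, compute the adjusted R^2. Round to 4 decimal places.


Using the formula:
(1 - 0.7813) = 0.2187.
Multiply by 36/34: 0.2187 * 36 = 7.8732, then 7.8732 / 34 = 0.2316.
Adj R^2 = 1 - 0.2316 = 0.7684.

0.7684


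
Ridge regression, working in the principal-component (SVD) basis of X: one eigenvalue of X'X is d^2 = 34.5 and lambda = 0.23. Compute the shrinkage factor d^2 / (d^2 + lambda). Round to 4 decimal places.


Denominator = d^2 + lambda = 34.5 + 0.23 = 34.7300.
Shrinkage = 34.5 / 34.7300 = 0.9934.

0.9934


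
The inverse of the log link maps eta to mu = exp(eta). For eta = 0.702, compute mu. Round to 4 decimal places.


mu = exp(eta) = exp(0.702).
= 2.0178.

2.0178


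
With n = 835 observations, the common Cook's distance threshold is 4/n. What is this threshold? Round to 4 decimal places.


Cook's distance cutoff = 4/n = 4/835.
= 0.0048.

0.0048


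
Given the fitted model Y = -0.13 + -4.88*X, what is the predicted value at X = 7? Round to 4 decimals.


Substitute X = 7 into the equation:
Y = -0.13 + -4.88 * 7 = -0.13 + -34.1600 = -34.2900.

-34.2900


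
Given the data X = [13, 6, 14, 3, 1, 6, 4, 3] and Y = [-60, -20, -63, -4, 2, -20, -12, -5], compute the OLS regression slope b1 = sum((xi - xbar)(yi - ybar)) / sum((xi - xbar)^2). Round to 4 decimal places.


First compute the means: xbar = 6.2500, ybar = -22.7500.
Then S_xx = sum((xi - xbar)^2) = 159.5000.
S_xy = sum((xi - xbar)(yi - ybar)) = -837.5000.
b1 = S_xy / S_xx = -837.5000 / 159.5000 = -5.2508.

-5.2508


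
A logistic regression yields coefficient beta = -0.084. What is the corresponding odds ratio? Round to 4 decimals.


exp(-0.084) = 0.9194.
So the odds ratio is 0.9194.

0.9194


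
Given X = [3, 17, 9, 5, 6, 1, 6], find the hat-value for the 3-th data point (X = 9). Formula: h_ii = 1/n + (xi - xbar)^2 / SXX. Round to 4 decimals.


Mean of X: xbar = 6.7143.
SXX = 161.4286.
For X = 9: h = 1/7 + (9 - 6.7143)^2/161.4286 = 0.1752.

0.1752


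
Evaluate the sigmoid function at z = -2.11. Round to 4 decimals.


exp(2.1100) = 8.2482.
1 + exp(-z) = 9.2482.
sigmoid = 1/9.2482 = 0.1081.

0.1081


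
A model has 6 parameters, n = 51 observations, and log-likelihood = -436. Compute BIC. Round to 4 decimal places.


ln(51) = 3.931826.
k * ln(n) = 6 * 3.931826 = 23.590956.
-2L = 872.
BIC = 23.590956 + 872 = 895.590956, which rounds to 895.5910.

895.5910


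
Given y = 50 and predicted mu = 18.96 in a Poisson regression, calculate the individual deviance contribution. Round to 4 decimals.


y/mu = 50/18.96 = 2.637131 (approx.), and ln(50/18.96) = 0.969692.
y * ln(y/mu) = 50 * 0.969692 = 48.484600.
y - mu = 31.04.
D = 2 * (48.484600 - 31.04) = 34.889200, which rounds to 34.8892.

34.8892


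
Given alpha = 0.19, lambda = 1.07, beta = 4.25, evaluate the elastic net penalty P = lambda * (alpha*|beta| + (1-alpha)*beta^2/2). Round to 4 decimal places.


L1 component = 0.19 * |4.25| = 0.8075.
L2 component = 0.81 * 4.25^2 / 2 = 7.3153.
Penalty = 1.07 * (0.8075 + 7.3153) = 1.07 * 8.1228 = 8.6914.

8.6914


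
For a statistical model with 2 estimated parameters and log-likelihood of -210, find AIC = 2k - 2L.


AIC = 2*2 - 2*(-210).
= 4 + 420 = 424.

424


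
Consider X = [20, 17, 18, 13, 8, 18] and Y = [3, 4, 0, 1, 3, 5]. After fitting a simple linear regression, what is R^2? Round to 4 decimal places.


The fitted line is Y = 1.9692 + 0.0445*X.
SSres = 17.1404, SStot = 17.3333.
R^2 = 1 - SSres/SStot = 0.0111.

0.0111


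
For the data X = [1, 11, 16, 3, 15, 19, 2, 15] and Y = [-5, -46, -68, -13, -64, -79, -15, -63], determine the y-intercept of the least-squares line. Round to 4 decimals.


Compute b1 = -4.0270 from the OLS formula.
With xbar = 10.2500 and ybar = -44.1250, the intercept is:
b0 = -44.1250 - -4.0270 * 10.2500 = -2.8485.

-2.8485


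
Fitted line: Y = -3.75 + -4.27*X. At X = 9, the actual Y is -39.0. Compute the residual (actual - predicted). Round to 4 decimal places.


Predicted = -3.75 + -4.27 * 9 = -42.1800.
Residual = -39.0 - -42.1800 = 3.1800.

3.1800


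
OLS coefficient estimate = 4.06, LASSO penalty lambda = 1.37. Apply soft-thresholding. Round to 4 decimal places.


Absolute value: |4.06| = 4.06.
Compare to lambda = 1.37.
Since |beta| > lambda, coefficient = sign(beta)*(|beta| - lambda) = 2.6900.

2.6900


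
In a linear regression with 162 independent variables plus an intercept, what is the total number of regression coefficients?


Including the intercept, the model has 162 predictor coefficients + 1 intercept.
Total = 163.

163


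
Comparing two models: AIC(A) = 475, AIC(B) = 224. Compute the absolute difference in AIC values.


Compute |475 - 224| = 251.
Model B has the smaller AIC.

251


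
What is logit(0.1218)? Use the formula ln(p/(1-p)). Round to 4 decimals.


Compute the odds: 0.1218/0.8782 = 0.1387.
Take the natural log: ln(0.1387) = -1.9755.

-1.9755


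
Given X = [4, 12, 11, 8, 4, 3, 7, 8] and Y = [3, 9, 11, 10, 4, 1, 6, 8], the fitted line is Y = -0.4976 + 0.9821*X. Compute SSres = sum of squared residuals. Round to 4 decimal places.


Predicted values from Y = -0.4976 + 0.9821*X.
Residuals: [-0.4308, -2.2876, 0.6945, 2.6408, 0.5692, -1.4487, -0.3771, 0.6408].
SSres = 15.8504.

15.8504


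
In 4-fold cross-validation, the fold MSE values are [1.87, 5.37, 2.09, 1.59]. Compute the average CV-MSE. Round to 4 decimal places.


Total MSE across folds = 10.9200.
CV-MSE = 10.9200/4 = 2.7300.

2.7300


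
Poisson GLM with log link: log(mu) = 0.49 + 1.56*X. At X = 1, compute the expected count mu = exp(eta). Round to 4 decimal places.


Compute eta = 0.49 + 1.56 * 1 = 2.0500.
Apply inverse link: mu = e^2.0500 = 7.7679.

7.7679


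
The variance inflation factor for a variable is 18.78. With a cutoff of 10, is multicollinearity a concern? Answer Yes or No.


Check: VIF = 18.78 vs threshold = 10.
Since 18.78 >= 10, the answer is Yes.

Yes


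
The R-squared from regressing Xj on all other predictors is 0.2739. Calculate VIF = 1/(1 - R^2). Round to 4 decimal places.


VIF = 1 / (1 - 0.2739).
= 1 / 0.7261 = 1.3772.

1.3772


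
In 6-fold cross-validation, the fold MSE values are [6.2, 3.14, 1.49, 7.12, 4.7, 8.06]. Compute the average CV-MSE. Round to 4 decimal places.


Total MSE across folds = 30.7100.
CV-MSE = 30.7100/6 = 5.1183.

5.1183


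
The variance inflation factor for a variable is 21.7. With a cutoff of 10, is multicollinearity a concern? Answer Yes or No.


Check: VIF = 21.7 vs threshold = 10.
Since 21.7 >= 10, the answer is Yes.

Yes


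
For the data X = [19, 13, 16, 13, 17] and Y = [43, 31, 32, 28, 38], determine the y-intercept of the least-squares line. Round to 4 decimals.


Compute b1 = 2.1618 from the OLS formula.
With xbar = 15.6000 and ybar = 34.4000, the intercept is:
b0 = 34.4000 - 2.1618 * 15.6000 = 0.6765.

0.6765


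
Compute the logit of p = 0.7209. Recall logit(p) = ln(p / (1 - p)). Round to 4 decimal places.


1 - p = 0.2791.
p/(1-p) = 2.5829.
logit = ln(2.5829) = 0.9489.

0.9489


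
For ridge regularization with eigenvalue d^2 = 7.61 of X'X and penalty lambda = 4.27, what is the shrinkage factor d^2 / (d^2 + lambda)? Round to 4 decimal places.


Compute the denominator: 7.61 + 4.27 = 11.8800.
Shrinkage factor = 7.61 / 11.8800 = 0.6406.

0.6406


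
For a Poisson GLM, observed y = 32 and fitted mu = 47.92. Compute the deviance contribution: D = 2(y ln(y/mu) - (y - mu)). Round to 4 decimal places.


First: ln(32/47.92) = -0.403797.
Then: 32 * -0.403797 = -12.921504.
y - mu = 32 - 47.92 = -15.92.
D = 2(-12.921504 - -15.92) = 5.996992, which rounds to 5.9970.

5.9970


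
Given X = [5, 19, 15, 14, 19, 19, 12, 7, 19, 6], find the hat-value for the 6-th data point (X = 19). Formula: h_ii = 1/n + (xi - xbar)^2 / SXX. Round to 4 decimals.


Compute xbar = 13.5000 with n = 10 observations.
SXX = 296.5000.
Leverage = 1/10 + (19 - 13.5000)^2/296.5000 = 0.2020.

0.2020


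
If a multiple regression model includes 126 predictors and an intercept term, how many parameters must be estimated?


Including the intercept, the model has 126 predictor coefficients + 1 intercept.
Total = 127.

127


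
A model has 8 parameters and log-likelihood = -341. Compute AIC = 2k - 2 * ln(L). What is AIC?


AIC = 2*8 - 2*(-341).
= 16 + 682 = 698.

698


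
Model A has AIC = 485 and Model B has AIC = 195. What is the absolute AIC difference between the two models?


Absolute difference = |485 - 195| = 290.
The model with lower AIC (B) is preferred.

290


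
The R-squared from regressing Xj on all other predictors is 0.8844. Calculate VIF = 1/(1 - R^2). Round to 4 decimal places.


Denominator: 1 - 0.8844 = 0.1156.
VIF = 1 / 0.1156 = 8.6505.

8.6505


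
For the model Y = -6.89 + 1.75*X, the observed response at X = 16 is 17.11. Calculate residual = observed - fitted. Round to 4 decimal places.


Compute yhat = -6.89 + (1.75)(16) = 21.1100.
Residual = actual - predicted = 17.11 - 21.1100 = -4.0000.

-4.0000


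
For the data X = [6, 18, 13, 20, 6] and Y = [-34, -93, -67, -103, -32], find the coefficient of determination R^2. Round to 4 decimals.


After computing the OLS fit (b0=-2.8294, b1=-4.9977):
SSres = 2.7991, SStot = 4278.8000.
R^2 = 1 - 2.7991/4278.8000 = 0.9993.

0.9993


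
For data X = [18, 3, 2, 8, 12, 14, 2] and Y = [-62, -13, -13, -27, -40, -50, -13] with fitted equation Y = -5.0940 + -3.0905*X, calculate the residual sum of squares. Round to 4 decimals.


For each point, residual = actual - predicted.
Residuals: [-1.2770, 1.3655, -1.7250, 2.8180, 2.1800, -1.6390, -1.7250].
Sum of squared residuals = 24.8264.

24.8264


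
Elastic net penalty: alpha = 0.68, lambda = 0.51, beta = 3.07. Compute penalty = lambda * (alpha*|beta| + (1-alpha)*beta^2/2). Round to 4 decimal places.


L1 component = 0.68 * |3.07| = 2.0876.
L2 component = 0.32 * 3.07^2 / 2 = 1.5080.
Penalty = 0.51 * (2.0876 + 1.5080) = 0.51 * 3.5956 = 1.8337.

1.8337


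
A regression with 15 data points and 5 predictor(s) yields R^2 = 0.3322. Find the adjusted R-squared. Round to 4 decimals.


Plug in: Adj R^2 = 1 - (1 - 0.3322) * 14/9.
= 1 - 0.6678 * 14/9
= 1 - 9.3492 / 9
= 1 - 1.0388 = -0.0388.

-0.0388


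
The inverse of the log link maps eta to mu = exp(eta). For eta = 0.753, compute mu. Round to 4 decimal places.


mu = exp(eta) = exp(0.753).
= 2.1234.

2.1234


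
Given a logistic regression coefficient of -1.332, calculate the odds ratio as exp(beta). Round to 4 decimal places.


The odds ratio is computed as:
OR = e^(-1.332) = 0.2639.

0.2639


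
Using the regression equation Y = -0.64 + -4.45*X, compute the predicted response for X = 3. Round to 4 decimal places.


Substitute X = 3 into the equation:
Y = -0.64 + -4.45 * 3 = -0.64 + -13.3500 = -13.9900.

-13.9900


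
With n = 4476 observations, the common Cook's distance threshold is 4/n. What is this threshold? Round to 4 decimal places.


The threshold is 4/n.
4/4476 = 0.0009.

0.0009


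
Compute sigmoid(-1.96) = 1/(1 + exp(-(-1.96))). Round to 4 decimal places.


exp(1.9600) = 7.0993.
1 + exp(-z) = 8.0993.
sigmoid = 1/8.0993 = 0.1235.

0.1235


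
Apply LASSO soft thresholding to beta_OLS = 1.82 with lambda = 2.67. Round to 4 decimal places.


Check: |1.82| = 1.82 vs lambda = 2.67.
Since |beta| <= lambda, the coefficient is set to 0.
Soft-thresholded coefficient = 0.0000.

0.0000


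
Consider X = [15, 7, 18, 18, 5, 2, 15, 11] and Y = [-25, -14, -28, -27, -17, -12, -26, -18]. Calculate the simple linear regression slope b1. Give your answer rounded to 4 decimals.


The sample means are xbar = 11.3750 and ybar = -20.8750.
Compute S_xx = 261.8750 and S_xy = -260.3750.
Slope b1 = S_xy / S_xx = -260.3750 / 261.8750 = -0.9943.

-0.9943


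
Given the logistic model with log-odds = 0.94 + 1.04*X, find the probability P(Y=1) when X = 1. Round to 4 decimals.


Linear predictor: z = 0.94 + 1.04 * 1 = 1.9800.
P = 1/(1 + exp(-1.9800)) = 1/(1 + 0.1381) = 0.8787.

0.8787


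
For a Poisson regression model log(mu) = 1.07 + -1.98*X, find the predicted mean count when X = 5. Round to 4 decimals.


Compute eta = 1.07 + -1.98 * 5 = -8.8300.
Apply inverse link: mu = e^-8.8300 = 0.0001.

0.0001


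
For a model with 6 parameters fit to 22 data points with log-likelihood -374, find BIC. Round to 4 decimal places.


Compute k*ln(n) = 6*ln(22) = 6*3.091042 = 18.546252.
Then -2*loglik = 748.
BIC = 18.546252 + 748 = 766.546252, which rounds to 766.5463.

766.5463


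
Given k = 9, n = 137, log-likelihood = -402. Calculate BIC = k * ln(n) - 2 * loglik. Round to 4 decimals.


Compute k*ln(n) = 9*ln(137) = 9*4.919981 = 44.279829.
Then -2*loglik = 804.
BIC = 44.279829 + 804 = 848.279829, which rounds to 848.2798.

848.2798


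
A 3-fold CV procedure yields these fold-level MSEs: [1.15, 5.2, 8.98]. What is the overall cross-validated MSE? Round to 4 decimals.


Total MSE across folds = 15.3300.
CV-MSE = 15.3300/3 = 5.1100.

5.1100


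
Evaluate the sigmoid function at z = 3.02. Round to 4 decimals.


Compute exp(-3.0200) = 0.0488.
Sigmoid = 1 / (1 + 0.0488) = 1 / 1.0488 = 0.9535.

0.9535


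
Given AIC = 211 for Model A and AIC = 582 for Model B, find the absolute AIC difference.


Absolute difference = |211 - 582| = 371.
The model with lower AIC (A) is preferred.

371


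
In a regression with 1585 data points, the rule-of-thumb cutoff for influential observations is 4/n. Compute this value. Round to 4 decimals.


Cook's distance cutoff = 4/n = 4/1585.
= 0.0025.

0.0025


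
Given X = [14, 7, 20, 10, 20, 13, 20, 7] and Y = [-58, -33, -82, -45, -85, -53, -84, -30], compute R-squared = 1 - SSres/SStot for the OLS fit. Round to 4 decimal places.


The fitted line is Y = -3.2967 + -3.9966*X.
SSres = 19.4975, SStot = 3579.5000.
R^2 = 1 - SSres/SStot = 0.9946.

0.9946


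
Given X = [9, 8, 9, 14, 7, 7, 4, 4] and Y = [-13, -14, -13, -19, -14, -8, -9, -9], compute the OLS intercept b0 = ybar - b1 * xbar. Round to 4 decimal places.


First find the slope: b1 = -0.9895.
Means: xbar = 7.7500, ybar = -12.3750.
b0 = ybar - b1 * xbar = -12.3750 - -0.9895 * 7.7500 = -4.7063.

-4.7063


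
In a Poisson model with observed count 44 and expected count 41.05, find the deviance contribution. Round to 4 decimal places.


y/mu = 44/41.05 = 1.071864 (approx.), and ln(44/41.05) = 0.069399.
y * ln(y/mu) = 44 * 0.069399 = 3.053556.
y - mu = 2.95.
D = 2 * (3.053556 - 2.95) = 0.207112, which rounds to 0.2071.

0.2071


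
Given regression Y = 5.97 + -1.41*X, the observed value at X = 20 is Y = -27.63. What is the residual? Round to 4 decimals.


Compute yhat = 5.97 + (-1.41)(20) = -22.2300.
Residual = actual - predicted = -27.63 - -22.2300 = -5.4000.

-5.4000


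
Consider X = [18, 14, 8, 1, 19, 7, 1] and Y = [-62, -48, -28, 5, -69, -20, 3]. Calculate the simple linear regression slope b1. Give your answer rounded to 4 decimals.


The sample means are xbar = 9.7143 and ybar = -31.2857.
Compute S_xx = 335.4286 and S_xy = -1327.5714.
Slope b1 = S_xy / S_xx = -1327.5714 / 335.4286 = -3.9578.

-3.9578


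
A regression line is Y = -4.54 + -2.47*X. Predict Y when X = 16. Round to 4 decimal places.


Predicted value:
Y = -4.54 + (-2.47)(16) = -4.54 + -39.5200 = -44.0600.

-44.0600


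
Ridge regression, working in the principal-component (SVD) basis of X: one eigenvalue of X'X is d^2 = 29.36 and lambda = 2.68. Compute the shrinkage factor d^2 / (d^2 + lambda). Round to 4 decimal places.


Compute the denominator: 29.36 + 2.68 = 32.0400.
Shrinkage factor = 29.36 / 32.0400 = 0.9164.

0.9164


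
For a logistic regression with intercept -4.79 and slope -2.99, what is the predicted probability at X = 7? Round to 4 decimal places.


Linear predictor: z = -4.79 + -2.99 * 7 = -25.7200.
P = 1/(1 + exp(25.7200)) = 1/(1 + 147929256527.7954) = 0.0000.

0.0000


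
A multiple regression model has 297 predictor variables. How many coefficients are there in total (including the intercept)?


Total coefficients = number of predictors + 1 (for the intercept).
= 297 + 1 = 298.

298


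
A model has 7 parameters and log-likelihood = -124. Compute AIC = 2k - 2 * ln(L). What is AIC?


AIC = 2*7 - 2*(-124).
= 14 + 248 = 262.

262


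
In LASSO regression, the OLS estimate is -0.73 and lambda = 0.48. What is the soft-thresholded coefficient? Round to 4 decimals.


Absolute value: |-0.73| = 0.73.
Compare to lambda = 0.48.
Since |beta| > lambda, coefficient = sign(beta)*(|beta| - lambda) = -0.2500.

-0.2500


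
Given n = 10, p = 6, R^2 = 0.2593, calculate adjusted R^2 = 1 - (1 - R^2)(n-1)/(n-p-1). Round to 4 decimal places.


Adjusted R^2 = 1 - (1 - R^2) * (n-1)/(n-p-1).
(1 - R^2) = 0.7407.
(n-1)/(n-p-1) = 9/3.
(1 - R^2) * (n-1) = 0.7407 * 9 = 6.6663.
Divide by (n-p-1): 6.6663 / 3 = 2.2221.
Adj R^2 = 1 - 2.2221 = -1.2221.

-1.2221


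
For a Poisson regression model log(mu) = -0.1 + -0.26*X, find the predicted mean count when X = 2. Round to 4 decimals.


eta = -0.1 + -0.26 * 2 = -0.6200.
mu = exp(-0.6200) = 0.5379.

0.5379


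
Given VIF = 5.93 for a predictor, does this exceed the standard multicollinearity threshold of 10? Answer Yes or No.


Compare VIF = 5.93 to the threshold of 10.
5.93 < 10, so the answer is No.

No


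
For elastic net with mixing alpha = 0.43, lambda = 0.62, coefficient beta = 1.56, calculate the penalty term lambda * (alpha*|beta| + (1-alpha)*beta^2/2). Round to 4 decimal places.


alpha * |beta| = 0.43 * 1.56 = 0.6708.
(1-alpha) * beta^2/2 = 0.57 * 2.4336/2 = 0.6936.
Total = 0.62 * (0.6708 + 0.6936) = 0.8459.

0.8459


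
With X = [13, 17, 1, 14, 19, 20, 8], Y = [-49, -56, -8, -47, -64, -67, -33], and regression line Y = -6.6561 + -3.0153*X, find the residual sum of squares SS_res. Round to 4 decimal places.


Compute predicted values, then residuals = yi - yhat_i.
Residuals: [-3.1450, 1.9162, 1.6714, 1.8703, -0.0532, -0.0379, -2.2215].
SSres = sum(residual^2) = 24.7938.

24.7938


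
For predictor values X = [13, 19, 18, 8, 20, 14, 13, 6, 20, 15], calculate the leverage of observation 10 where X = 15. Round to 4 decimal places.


Mean of X: xbar = 14.6000.
SXX = 212.4000.
For X = 15: h = 1/10 + (15 - 14.6000)^2/212.4000 = 0.1008.

0.1008


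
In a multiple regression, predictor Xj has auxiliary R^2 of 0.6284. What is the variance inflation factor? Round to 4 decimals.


VIF = 1 / (1 - 0.6284).
= 1 / 0.3716 = 2.6911.

2.6911


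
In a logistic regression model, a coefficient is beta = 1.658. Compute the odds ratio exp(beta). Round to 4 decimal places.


exp(1.658) = 5.2488.
So the odds ratio is 5.2488.

5.2488


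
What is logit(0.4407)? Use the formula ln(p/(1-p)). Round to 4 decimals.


1 - p = 0.5593.
p/(1-p) = 0.7879.
logit = ln(0.7879) = -0.2383.

-0.2383


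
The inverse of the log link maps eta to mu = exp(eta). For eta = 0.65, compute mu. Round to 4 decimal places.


Apply the inverse link:
mu = e^0.65 = 1.9155.

1.9155


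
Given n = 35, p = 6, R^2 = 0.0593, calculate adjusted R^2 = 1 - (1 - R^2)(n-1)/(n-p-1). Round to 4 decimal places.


Adjusted R^2 = 1 - (1 - R^2) * (n-1)/(n-p-1).
(1 - R^2) = 0.9407.
(n-1)/(n-p-1) = 34/28.
(1 - R^2) * (n-1) = 0.9407 * 34 = 31.9838.
Divide by (n-p-1): 31.9838 / 28 = 1.1423.
Adj R^2 = 1 - 1.1423 = -0.1423.

-0.1423


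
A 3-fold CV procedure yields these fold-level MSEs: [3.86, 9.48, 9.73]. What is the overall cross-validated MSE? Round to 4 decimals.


Add all fold MSEs: 23.0700.
Divide by k = 3: 23.0700/3 = 7.6900.

7.6900


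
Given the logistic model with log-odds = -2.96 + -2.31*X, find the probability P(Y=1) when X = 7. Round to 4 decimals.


Linear predictor: z = -2.96 + -2.31 * 7 = -19.1300.
P = 1/(1 + exp(19.1300)) = 1/(1 + 203260710.2580) = 0.0000.

0.0000


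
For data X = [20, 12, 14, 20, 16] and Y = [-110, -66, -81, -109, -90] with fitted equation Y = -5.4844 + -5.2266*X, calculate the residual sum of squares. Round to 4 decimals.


Predicted values from Y = -5.4844 + -5.2266*X.
Residuals: [0.0164, 2.2036, -2.3432, 1.0164, -0.8900].
SSres = 12.1719.

12.1719


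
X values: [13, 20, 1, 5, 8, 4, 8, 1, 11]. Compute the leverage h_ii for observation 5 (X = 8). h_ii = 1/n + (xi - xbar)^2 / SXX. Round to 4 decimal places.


n = 9, xbar = 7.8889.
SXX = sum((xi - xbar)^2) = 300.8889.
h = 1/9 + (8 - 7.8889)^2 / 300.8889 = 0.1112.

0.1112


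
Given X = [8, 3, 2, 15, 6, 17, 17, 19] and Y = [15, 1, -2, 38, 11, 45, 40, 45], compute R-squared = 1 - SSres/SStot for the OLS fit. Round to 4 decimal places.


After computing the OLS fit (b0=-7.3003, b1=2.8897):
SSres = 25.9736, SStot = 2788.8750.
R^2 = 1 - 25.9736/2788.8750 = 0.9907.

0.9907


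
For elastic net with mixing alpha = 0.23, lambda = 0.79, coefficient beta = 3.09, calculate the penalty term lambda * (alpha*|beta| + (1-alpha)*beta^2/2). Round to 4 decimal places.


Compute:
L1 = 0.23 * 3.09 = 0.7107.
L2 = 0.77 * 3.09^2 / 2 = 3.6760.
Penalty = 0.79 * (0.7107 + 3.6760) = 3.4655.

3.4655


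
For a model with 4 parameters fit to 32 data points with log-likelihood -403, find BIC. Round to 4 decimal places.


k * ln(n) = 4 * ln(32) = 4 * 3.465736 = 13.862944.
-2 * loglik = -2 * (-403) = 806.
BIC = 13.862944 + 806 = 819.862944, which rounds to 819.8629.

819.8629


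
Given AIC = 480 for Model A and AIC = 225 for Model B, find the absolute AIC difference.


Absolute difference = |480 - 225| = 255.
The model with lower AIC (B) is preferred.

255


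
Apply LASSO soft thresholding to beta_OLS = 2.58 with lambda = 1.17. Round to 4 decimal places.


Absolute value: |2.58| = 2.58.
Compare to lambda = 1.17.
Since |beta| > lambda, coefficient = sign(beta)*(|beta| - lambda) = 1.4100.

1.4100


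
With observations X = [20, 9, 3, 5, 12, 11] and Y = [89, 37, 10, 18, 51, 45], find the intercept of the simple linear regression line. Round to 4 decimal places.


The slope is b1 = 4.6667.
Sample means are xbar = 10.0000 and ybar = 41.6667.
Intercept: b0 = 41.6667 - (4.6667)(10.0000) = -5.0000.

-5.0000


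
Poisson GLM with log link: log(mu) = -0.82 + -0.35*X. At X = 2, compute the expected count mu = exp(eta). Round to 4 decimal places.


eta = -0.82 + -0.35 * 2 = -1.5200.
mu = exp(-1.5200) = 0.2187.

0.2187


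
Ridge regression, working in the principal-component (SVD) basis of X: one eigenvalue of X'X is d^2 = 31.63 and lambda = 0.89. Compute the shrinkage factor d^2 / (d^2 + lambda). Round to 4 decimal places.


d^2 + lambda = 31.63 + 0.89 = 32.5200.
Shrinkage factor = 31.63/32.5200 = 0.9726.

0.9726


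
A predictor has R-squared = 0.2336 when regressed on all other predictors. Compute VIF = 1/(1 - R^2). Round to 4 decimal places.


Using VIF = 1/(1 - R^2_j):
1 - 0.2336 = 0.7664.
VIF = 1.3048.

1.3048


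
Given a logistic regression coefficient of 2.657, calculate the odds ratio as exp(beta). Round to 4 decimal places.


The odds ratio is computed as:
OR = e^(2.657) = 14.2535.

14.2535


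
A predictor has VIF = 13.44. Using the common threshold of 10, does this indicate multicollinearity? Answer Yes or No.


Check: VIF = 13.44 vs threshold = 10.
Since 13.44 >= 10, the answer is Yes.

Yes


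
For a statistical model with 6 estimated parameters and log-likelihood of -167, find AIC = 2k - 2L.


AIC = 2*6 - 2*(-167).
= 12 + 334 = 346.

346


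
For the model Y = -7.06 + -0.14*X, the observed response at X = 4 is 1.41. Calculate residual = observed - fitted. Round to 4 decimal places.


Predicted = -7.06 + -0.14 * 4 = -7.6200.
Residual = 1.41 - -7.6200 = 9.0300.

9.0300


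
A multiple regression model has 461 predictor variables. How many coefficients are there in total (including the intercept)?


Including the intercept, the model has 461 predictor coefficients + 1 intercept.
Total = 462.

462


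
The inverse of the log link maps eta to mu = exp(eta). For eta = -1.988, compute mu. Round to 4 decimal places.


Apply the inverse link:
mu = e^-1.988 = 0.1370.

0.1370


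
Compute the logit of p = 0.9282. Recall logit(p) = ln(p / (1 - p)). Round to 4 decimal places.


The odds are p/(1-p) = 0.9282 / 0.0718 = 12.9276.
logit(p) = ln(12.9276) = 2.5594.

2.5594


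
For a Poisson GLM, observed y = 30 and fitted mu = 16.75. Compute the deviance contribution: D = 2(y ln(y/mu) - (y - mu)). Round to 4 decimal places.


First: ln(30/16.75) = 0.582799.
Then: 30 * 0.582799 = 17.483970.
y - mu = 30 - 16.75 = 13.25.
D = 2(17.483970 - 13.25) = 8.467940, which rounds to 8.4679.

8.4679


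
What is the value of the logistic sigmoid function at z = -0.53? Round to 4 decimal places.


First, exp(0.5300) = 1.6989.
Then sigma(z) = 1/(1 + 1.6989) = 0.3705.

0.3705


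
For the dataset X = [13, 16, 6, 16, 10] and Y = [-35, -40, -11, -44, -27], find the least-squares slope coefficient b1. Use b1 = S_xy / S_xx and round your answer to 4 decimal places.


First compute the means: xbar = 12.2000, ybar = -31.4000.
Then S_xx = sum((xi - xbar)^2) = 72.8000.
S_xy = sum((xi - xbar)(yi - ybar)) = -219.6000.
b1 = S_xy / S_xx = -219.6000 / 72.8000 = -3.0165.

-3.0165


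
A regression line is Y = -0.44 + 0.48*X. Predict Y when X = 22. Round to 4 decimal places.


Plug X = 22 into Y = -0.44 + 0.48*X:
Y = -0.44 + 10.5600 = 10.1200.

10.1200


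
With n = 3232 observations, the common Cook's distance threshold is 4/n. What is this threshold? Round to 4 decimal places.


Using the rule of thumb:
Threshold = 4 / 3232 = 0.0012.

0.0012


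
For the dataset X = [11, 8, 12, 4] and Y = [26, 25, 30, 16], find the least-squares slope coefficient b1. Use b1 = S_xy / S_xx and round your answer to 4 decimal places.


First compute the means: xbar = 8.7500, ybar = 24.2500.
Then S_xx = sum((xi - xbar)^2) = 38.7500.
S_xy = sum((xi - xbar)(yi - ybar)) = 61.2500.
b1 = S_xy / S_xx = 61.2500 / 38.7500 = 1.5806.

1.5806


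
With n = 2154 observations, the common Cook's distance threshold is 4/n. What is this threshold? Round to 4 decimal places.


Using the rule of thumb:
Threshold = 4 / 2154 = 0.0019.

0.0019


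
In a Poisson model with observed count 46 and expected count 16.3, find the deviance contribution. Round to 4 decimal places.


Compute y*ln(y/mu) = 46*ln(46/16.3) = 46*1.037476 = 47.723896.
y - mu = 29.7.
D = 2*(47.723896 - (29.7)) = 36.047792, which rounds to 36.0478.

36.0478


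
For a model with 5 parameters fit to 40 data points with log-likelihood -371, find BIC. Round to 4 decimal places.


ln(40) = 3.688879.
k * ln(n) = 5 * 3.688879 = 18.444395.
-2L = 742.
BIC = 18.444395 + 742 = 760.444395, which rounds to 760.4444.

760.4444


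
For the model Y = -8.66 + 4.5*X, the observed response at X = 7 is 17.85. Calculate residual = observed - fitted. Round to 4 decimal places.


Compute yhat = -8.66 + (4.5)(7) = 22.8400.
Residual = actual - predicted = 17.85 - 22.8400 = -4.9900.

-4.9900


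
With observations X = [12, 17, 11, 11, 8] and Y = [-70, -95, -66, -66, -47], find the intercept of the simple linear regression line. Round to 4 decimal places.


The slope is b1 = -5.2290.
Sample means are xbar = 11.8000 and ybar = -68.8000.
Intercept: b0 = -68.8000 - (-5.2290)(11.8000) = -7.0981.

-7.0981


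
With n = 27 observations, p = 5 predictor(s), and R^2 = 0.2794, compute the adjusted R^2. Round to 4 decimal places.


Adjusted R^2 = 1 - (1 - R^2) * (n-1)/(n-p-1).
(1 - R^2) = 0.7206.
(n-1)/(n-p-1) = 26/21.
(1 - R^2) * (n-1) = 0.7206 * 26 = 18.7356.
Divide by (n-p-1): 18.7356 / 21 = 0.8922.
Adj R^2 = 1 - 0.8922 = 0.1078.

0.1078


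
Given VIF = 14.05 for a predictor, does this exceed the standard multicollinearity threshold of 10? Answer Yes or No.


Compare VIF = 14.05 to the threshold of 10.
14.05 >= 10, so the answer is Yes.

Yes


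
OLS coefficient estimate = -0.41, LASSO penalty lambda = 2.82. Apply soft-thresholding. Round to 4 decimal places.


Check: |-0.41| = 0.41 vs lambda = 2.82.
Since |beta| <= lambda, the coefficient is set to 0.
Soft-thresholded coefficient = 0.0000.

0.0000


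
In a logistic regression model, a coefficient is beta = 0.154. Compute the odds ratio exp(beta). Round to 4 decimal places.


exp(0.154) = 1.1665.
So the odds ratio is 1.1665.

1.1665


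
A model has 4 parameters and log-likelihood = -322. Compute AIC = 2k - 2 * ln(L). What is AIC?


AIC = 2*4 - 2*(-322).
= 8 + 644 = 652.

652


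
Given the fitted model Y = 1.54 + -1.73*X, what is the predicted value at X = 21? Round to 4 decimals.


Predicted value:
Y = 1.54 + (-1.73)(21) = 1.54 + -36.3300 = -34.7900.

-34.7900


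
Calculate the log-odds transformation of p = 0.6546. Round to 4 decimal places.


The odds are p/(1-p) = 0.6546 / 0.3454 = 1.8952.
logit(p) = ln(1.8952) = 0.6393.

0.6393


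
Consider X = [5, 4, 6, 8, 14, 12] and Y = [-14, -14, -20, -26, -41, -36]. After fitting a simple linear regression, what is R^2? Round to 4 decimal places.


Fit the OLS line: b0 = -2.2495, b1 = -2.8062.
SSres = 8.2969.
SStot = 644.8333.
R^2 = 1 - 8.2969/644.8333 = 0.9871.

0.9871


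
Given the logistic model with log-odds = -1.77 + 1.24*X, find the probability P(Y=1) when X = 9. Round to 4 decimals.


Compute z = -1.77 + (1.24)(9) = 9.3900.
exp(-z) = 0.0001.
P = 1/(1 + 0.0001) = 0.9999.

0.9999


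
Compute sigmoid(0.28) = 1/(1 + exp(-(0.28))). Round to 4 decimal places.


First, exp(-0.2800) = 0.7558.
Then sigma(z) = 1/(1 + 0.7558) = 0.5695.

0.5695


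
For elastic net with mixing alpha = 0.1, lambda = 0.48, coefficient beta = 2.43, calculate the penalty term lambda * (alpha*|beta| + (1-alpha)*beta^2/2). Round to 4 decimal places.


L1 component = 0.1 * |2.43| = 0.2430.
L2 component = 0.9 * 2.43^2 / 2 = 2.6572.
Penalty = 0.48 * (0.2430 + 2.6572) = 0.48 * 2.9002 = 1.3921.

1.3921


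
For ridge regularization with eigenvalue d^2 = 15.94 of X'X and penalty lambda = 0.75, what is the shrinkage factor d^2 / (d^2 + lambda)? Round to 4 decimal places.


Compute the denominator: 15.94 + 0.75 = 16.6900.
Shrinkage factor = 15.94 / 16.6900 = 0.9551.

0.9551


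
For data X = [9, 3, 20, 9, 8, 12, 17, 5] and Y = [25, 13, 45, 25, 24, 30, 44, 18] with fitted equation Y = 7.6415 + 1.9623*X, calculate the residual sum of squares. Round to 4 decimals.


Compute predicted values, then residuals = yi - yhat_i.
Residuals: [-0.3022, -0.5284, -1.8875, -0.3022, 0.6601, -1.1891, 2.9994, 0.5470].
SSres = sum(residual^2) = 15.1698.

15.1698


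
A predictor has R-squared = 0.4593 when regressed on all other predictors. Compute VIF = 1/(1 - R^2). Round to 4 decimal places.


VIF = 1 / (1 - 0.4593).
= 1 / 0.5407 = 1.8495.

1.8495


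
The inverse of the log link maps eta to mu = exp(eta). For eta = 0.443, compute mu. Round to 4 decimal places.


Apply the inverse link:
mu = e^0.443 = 1.5574.

1.5574


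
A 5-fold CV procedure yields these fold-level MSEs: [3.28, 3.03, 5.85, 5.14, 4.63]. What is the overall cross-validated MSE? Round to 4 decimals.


Add all fold MSEs: 21.9300.
Divide by k = 5: 21.9300/5 = 4.3860.

4.3860


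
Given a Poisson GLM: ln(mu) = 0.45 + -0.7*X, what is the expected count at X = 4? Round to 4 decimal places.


Compute eta = 0.45 + -0.7 * 4 = -2.3500.
Apply inverse link: mu = e^-2.3500 = 0.0954.

0.0954


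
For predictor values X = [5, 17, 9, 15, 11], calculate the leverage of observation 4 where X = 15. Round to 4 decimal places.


Compute xbar = 11.4000 with n = 5 observations.
SXX = 91.2000.
Leverage = 1/5 + (15 - 11.4000)^2/91.2000 = 0.3421.

0.3421


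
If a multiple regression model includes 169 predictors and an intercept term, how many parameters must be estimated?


Each predictor gets one coefficient, plus one intercept.
Total parameters = 169 + 1 = 170.

170


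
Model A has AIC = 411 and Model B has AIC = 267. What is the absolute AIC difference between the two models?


|AIC_A - AIC_B| = |411 - 267| = 144.
Model B is preferred (lower AIC).

144


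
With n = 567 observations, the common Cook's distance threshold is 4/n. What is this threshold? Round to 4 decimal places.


The threshold is 4/n.
4/567 = 0.0071.

0.0071


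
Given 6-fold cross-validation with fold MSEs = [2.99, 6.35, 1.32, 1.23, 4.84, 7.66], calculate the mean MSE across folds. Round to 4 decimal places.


Sum of fold MSEs = 24.3900.
Average = 24.3900 / 6 = 4.0650.

4.0650


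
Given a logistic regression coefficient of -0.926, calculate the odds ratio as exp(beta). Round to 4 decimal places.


Odds ratio = exp(beta) = exp(-0.926).
= 0.3961.

0.3961
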